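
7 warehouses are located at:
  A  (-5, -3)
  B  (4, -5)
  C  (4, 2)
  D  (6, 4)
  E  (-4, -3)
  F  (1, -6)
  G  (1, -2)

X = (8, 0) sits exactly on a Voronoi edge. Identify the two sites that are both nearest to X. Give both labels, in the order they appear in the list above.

Squared distances from X to each site:
|XA|² = (8−(-5))² + (0−(-3))² = 169 + 9 = 178
|XB|² = (8−4)² + (0−(-5))² = 16 + 25 = 41
|XC|² = (8−4)² + (0−2)² = 16 + 4 = 20
|XD|² = (8−6)² + (0−4)² = 4 + 16 = 20
|XE|² = (8−(-4))² + (0−(-3))² = 144 + 9 = 153
|XF|² = (8−1)² + (0−(-6))² = 49 + 36 = 85
|XG|² = (8−1)² + (0−(-2))² = 49 + 4 = 53
X is equidistant from C and D (both at squared distance 20), and every other site is strictly farther — so X lies on the C–D Voronoi edge.

C and D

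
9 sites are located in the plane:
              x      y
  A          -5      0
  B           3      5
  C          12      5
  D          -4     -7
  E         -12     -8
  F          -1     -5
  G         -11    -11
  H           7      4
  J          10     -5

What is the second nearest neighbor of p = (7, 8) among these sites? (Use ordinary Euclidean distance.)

Compare squared distances (the ordering matches that of the actual distances):
|pA|² = 144 + 64 = 208
|pB|² = 16 + 9 = 25
|pC|² = 25 + 9 = 34
|pD|² = 121 + 225 = 346
|pE|² = 361 + 256 = 617
|pF|² = 64 + 169 = 233
|pG|² = 324 + 361 = 685
|pH|² = 0 + 16 = 16
|pJ|² = 9 + 169 = 178
Sorted ascending: H, B, C, … — the second-nearest is B.

B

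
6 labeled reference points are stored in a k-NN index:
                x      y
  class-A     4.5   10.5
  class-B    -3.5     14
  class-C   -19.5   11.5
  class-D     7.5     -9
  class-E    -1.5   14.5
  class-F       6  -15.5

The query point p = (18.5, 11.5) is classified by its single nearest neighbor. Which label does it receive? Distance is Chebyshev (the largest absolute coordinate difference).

d(p, class-A) = max(14, 1) = 14
d(p, class-B) = max(22, 2.5) = 22
d(p, class-C) = max(38, 0) = 38
d(p, class-D) = max(11, 20.5) = 20.5
d(p, class-E) = max(20, 3) = 20
d(p, class-F) = max(12.5, 27) = 27
Minimum is at class-A.

class-A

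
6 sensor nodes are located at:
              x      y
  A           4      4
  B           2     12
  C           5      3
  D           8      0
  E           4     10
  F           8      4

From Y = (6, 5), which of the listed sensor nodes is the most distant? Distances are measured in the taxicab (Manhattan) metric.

d(Y,A) = 2 + 1 = 3
d(Y,B) = 4 + 7 = 11
d(Y,C) = 1 + 2 = 3
d(Y,D) = 2 + 5 = 7
d(Y,E) = 2 + 5 = 7
d(Y,F) = 2 + 1 = 3
The largest is to B.

B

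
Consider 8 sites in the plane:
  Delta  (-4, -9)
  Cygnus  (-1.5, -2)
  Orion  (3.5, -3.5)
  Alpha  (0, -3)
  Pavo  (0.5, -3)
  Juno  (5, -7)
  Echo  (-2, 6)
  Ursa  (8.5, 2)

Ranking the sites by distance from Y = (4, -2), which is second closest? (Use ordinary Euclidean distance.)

Pavo

Compare squared distances (the ordering matches that of the actual distances):
d²(Y, Delta) = (4−(-4))² + (-2−(-9))² = 64 + 49 = 113
d²(Y, Cygnus) = (4−(-1.5))² + (-2−(-2))² = 30.25 + 0 = 30.25
d²(Y, Orion) = (4−3.5)² + (-2−(-3.5))² = 0.25 + 2.25 = 2.5
d²(Y, Alpha) = (4−0)² + (-2−(-3))² = 16 + 1 = 17
d²(Y, Pavo) = (4−0.5)² + (-2−(-3))² = 12.25 + 1 = 13.25
d²(Y, Juno) = (4−5)² + (-2−(-7))² = 1 + 25 = 26
d²(Y, Echo) = (4−(-2))² + (-2−6)² = 36 + 64 = 100
d²(Y, Ursa) = (4−8.5)² + (-2−2)² = 20.25 + 16 = 36.25
Sorted ascending: Orion, Pavo, Alpha, … — the second-nearest is Pavo.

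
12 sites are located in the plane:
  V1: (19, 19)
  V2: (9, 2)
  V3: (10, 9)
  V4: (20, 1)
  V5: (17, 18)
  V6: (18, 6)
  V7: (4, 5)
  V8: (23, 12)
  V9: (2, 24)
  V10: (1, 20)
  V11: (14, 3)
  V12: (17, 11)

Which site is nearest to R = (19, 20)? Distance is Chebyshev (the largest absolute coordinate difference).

V1

d(R,V1) = max(0, 1) = 1
d(R,V2) = max(10, 18) = 18
d(R,V3) = max(9, 11) = 11
d(R,V4) = max(1, 19) = 19
d(R,V5) = max(2, 2) = 2
d(R,V6) = max(1, 14) = 14
d(R,V7) = max(15, 15) = 15
d(R,V8) = max(4, 8) = 8
d(R,V9) = max(17, 4) = 17
d(R, V10) = max(18, 0) = 18
d(R, V11) = max(5, 17) = 17
d(R, V12) = max(2, 9) = 9
The smallest is to V1, so R lies in the Voronoi region of V1.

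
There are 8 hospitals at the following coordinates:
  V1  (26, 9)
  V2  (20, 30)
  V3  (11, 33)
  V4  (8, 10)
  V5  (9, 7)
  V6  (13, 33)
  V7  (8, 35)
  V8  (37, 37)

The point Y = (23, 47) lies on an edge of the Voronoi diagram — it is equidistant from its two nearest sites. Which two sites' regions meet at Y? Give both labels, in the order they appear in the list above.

V6 and V8

Squared distances from Y to each site:
|YV1|² = 9 + 1444 = 1453
|YV2|² = 9 + 289 = 298
|YV3|² = 144 + 196 = 340
|YV4|² = 225 + 1369 = 1594
|YV5|² = 196 + 1600 = 1796
|YV6|² = 100 + 196 = 296
|YV7|² = 225 + 144 = 369
|YV8|² = 196 + 100 = 296
Y is equidistant from V6 and V8 (both at squared distance 296), and every other site is strictly farther — so Y lies on the V6–V8 Voronoi edge.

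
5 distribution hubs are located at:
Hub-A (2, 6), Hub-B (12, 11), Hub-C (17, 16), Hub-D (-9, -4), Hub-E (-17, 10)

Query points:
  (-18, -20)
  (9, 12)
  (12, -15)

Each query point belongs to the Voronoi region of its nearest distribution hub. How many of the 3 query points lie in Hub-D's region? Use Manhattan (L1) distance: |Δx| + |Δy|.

(-18, -20) — d to each: Hub-A:46, Hub-B:61, Hub-C:71, Hub-D:25, Hub-E:31 → nearest is Hub-D
(9, 12) — d to each: Hub-A:13, Hub-B:4, Hub-C:12, Hub-D:34, Hub-E:28 → nearest is Hub-B
(12, -15) — d to each: Hub-A:31, Hub-B:26, Hub-C:36, Hub-D:32, Hub-E:54 → nearest is Hub-B
1 of the 3 points has Hub-D as nearest.

1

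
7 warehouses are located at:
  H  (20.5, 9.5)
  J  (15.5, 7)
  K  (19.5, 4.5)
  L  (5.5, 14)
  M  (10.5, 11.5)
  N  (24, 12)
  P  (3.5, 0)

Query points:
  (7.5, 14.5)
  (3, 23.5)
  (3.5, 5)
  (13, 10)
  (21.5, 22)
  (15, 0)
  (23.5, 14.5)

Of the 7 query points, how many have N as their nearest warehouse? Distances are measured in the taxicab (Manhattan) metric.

(7.5, 14.5) — d to each: H:18, J:15.5, K:22, L:2.5, M:6, N:19, P:18.5 → nearest is L
(3, 23.5) — d to each: H:31.5, J:29, K:35.5, L:12, M:19.5, N:32.5, P:24 → nearest is L
(3.5, 5) — d to each: H:21.5, J:14, K:16.5, L:11, M:13.5, N:27.5, P:5 → nearest is P
(13, 10) — d to each: H:8, J:5.5, K:12, L:11.5, M:4, N:13, P:19.5 → nearest is M
(21.5, 22) — d to each: H:13.5, J:21, K:19.5, L:24, M:21.5, N:12.5, P:40 → nearest is N
(15, 0) — d to each: H:15, J:7.5, K:9, L:23.5, M:16, N:21, P:11.5 → nearest is J
(23.5, 14.5) — d to each: H:8, J:15.5, K:14, L:18.5, M:16, N:3, P:34.5 → nearest is N
2 of the 7 points have N as nearest.

2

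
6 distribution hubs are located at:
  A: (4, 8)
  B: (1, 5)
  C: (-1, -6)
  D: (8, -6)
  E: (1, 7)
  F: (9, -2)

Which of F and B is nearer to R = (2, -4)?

Compare squared distances:
|RF|² = (2−9)² + (-4−(-2))² = 49 + 4 = 53
|RB|² = (2−1)² + (-4−5)² = 1 + 81 = 82
53 < 82, so F is closer.

F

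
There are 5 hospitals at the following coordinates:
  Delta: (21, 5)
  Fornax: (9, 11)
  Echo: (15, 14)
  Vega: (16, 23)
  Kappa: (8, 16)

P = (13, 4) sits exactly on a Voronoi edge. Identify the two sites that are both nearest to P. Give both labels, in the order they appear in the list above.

Squared distances from P to each site:
d²(P, Delta) = (13−21)² + (4−5)² = 64 + 1 = 65
d²(P, Fornax) = (13−9)² + (4−11)² = 16 + 49 = 65
d²(P, Echo) = (13−15)² + (4−14)² = 4 + 100 = 104
d²(P, Vega) = (13−16)² + (4−23)² = 9 + 361 = 370
d²(P, Kappa) = (13−8)² + (4−16)² = 25 + 144 = 169
P is equidistant from Delta and Fornax (both at squared distance 65), and every other site is strictly farther — so P lies on the Delta–Fornax Voronoi edge.

Delta and Fornax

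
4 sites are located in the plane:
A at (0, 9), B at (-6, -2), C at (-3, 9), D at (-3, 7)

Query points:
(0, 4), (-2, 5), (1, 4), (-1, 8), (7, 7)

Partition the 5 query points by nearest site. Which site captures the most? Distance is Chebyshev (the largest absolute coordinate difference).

(0, 4) — d to each: A:5, B:6, C:5, D:3 → nearest is D
(-2, 5) — d to each: A:4, B:7, C:4, D:2 → nearest is D
(1, 4) — d to each: A:5, B:7, C:5, D:4 → nearest is D
(-1, 8) — d to each: A:1, B:10, C:2, D:2 → nearest is A
(7, 7) — d to each: A:7, B:13, C:10, D:10 → nearest is A
Tally — A:2, D:3. D captures the most (3).

D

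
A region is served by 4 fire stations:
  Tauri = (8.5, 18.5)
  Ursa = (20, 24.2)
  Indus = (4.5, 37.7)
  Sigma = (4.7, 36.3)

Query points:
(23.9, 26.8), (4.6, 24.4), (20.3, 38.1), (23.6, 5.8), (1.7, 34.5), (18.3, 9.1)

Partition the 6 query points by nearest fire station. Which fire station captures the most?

(23.9, 26.8) — d² to each: Tauri:306.05, Ursa:21.97, Indus:495.17, Sigma:458.89 → nearest is Ursa
(4.6, 24.4) — d² to each: Tauri:50.02, Ursa:237.2, Indus:176.9, Sigma:141.62 → nearest is Tauri
(20.3, 38.1) — d² to each: Tauri:523.4, Ursa:193.3, Indus:249.8, Sigma:246.6 → nearest is Ursa
(23.6, 5.8) — d² to each: Tauri:389.3, Ursa:351.52, Indus:1382.42, Sigma:1287.46 → nearest is Ursa
(1.7, 34.5) — d² to each: Tauri:302.24, Ursa:440.98, Indus:18.08, Sigma:12.24 → nearest is Sigma
(18.3, 9.1) — d² to each: Tauri:184.4, Ursa:230.9, Indus:1008.4, Sigma:924.8 → nearest is Tauri
Tally — Tauri:2, Ursa:3, Sigma:1. Ursa captures the most (3).

Ursa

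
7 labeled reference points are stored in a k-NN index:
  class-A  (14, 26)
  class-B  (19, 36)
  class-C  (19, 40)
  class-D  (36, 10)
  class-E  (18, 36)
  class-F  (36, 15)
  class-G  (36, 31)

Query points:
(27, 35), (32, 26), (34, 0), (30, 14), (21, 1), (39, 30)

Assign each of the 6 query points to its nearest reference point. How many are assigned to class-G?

2

(27, 35) — d² to each: class-A:250, class-B:65, class-C:89, class-D:706, class-E:82, class-F:481, class-G:97 → nearest is class-B
(32, 26) — d² to each: class-A:324, class-B:269, class-C:365, class-D:272, class-E:296, class-F:137, class-G:41 → nearest is class-G
(34, 0) — d² to each: class-A:1076, class-B:1521, class-C:1825, class-D:104, class-E:1552, class-F:229, class-G:965 → nearest is class-D
(30, 14) — d² to each: class-A:400, class-B:605, class-C:797, class-D:52, class-E:628, class-F:37, class-G:325 → nearest is class-F
(21, 1) — d² to each: class-A:674, class-B:1229, class-C:1525, class-D:306, class-E:1234, class-F:421, class-G:1125 → nearest is class-D
(39, 30) — d² to each: class-A:641, class-B:436, class-C:500, class-D:409, class-E:477, class-F:234, class-G:10 → nearest is class-G
2 of the 6 points have class-G as nearest.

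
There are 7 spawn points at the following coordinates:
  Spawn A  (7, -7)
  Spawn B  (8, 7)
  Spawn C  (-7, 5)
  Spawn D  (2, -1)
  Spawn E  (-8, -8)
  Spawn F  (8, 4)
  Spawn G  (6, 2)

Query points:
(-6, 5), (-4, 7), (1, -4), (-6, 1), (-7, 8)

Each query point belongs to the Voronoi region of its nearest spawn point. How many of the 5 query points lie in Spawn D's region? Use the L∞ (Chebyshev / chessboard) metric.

(-6, 5) — d to each: Spawn A:13, Spawn B:14, Spawn C:1, Spawn D:8, Spawn E:13, Spawn F:14, Spawn G:12 → nearest is Spawn C
(-4, 7) — d to each: Spawn A:14, Spawn B:12, Spawn C:3, Spawn D:8, Spawn E:15, Spawn F:12, Spawn G:10 → nearest is Spawn C
(1, -4) — d to each: Spawn A:6, Spawn B:11, Spawn C:9, Spawn D:3, Spawn E:9, Spawn F:8, Spawn G:6 → nearest is Spawn D
(-6, 1) — d to each: Spawn A:13, Spawn B:14, Spawn C:4, Spawn D:8, Spawn E:9, Spawn F:14, Spawn G:12 → nearest is Spawn C
(-7, 8) — d to each: Spawn A:15, Spawn B:15, Spawn C:3, Spawn D:9, Spawn E:16, Spawn F:15, Spawn G:13 → nearest is Spawn C
1 of the 5 points has Spawn D as nearest.

1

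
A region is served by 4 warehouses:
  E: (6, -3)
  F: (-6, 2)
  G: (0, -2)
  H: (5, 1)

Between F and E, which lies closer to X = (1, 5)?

F

Compare squared distances:
|XF|² = (1−(-6))² + (5−2)² = 49 + 9 = 58
|XE|² = (1−6)² + (5−(-3))² = 25 + 64 = 89
58 < 89, so F is closer.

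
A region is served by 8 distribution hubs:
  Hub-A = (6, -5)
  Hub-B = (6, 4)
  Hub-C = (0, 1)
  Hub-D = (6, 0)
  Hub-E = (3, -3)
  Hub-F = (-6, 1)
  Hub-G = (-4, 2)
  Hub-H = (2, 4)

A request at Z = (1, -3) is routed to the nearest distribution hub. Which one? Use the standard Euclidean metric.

Hub-E

Squared Euclidean distances:
d²(Z, Hub-A) = (1−6)² + (-3−(-5))² = 25 + 4 = 29
d²(Z, Hub-B) = (1−6)² + (-3−4)² = 25 + 49 = 74
d²(Z, Hub-C) = (1−0)² + (-3−1)² = 1 + 16 = 17
d²(Z, Hub-D) = (1−6)² + (-3−0)² = 25 + 9 = 34
d²(Z, Hub-E) = (1−3)² + (-3−(-3))² = 4 + 0 = 4
d²(Z, Hub-F) = (1−(-6))² + (-3−1)² = 49 + 16 = 65
d²(Z, Hub-G) = (1−(-4))² + (-3−2)² = 25 + 25 = 50
d²(Z, Hub-H) = (1−2)² + (-3−4)² = 1 + 49 = 50
Hub-E is nearest.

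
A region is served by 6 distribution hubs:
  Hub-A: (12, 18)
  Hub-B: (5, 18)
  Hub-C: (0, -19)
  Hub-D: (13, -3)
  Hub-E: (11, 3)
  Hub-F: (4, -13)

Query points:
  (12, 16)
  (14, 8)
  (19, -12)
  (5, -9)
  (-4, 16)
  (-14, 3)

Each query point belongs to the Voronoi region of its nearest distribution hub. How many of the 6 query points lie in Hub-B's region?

1

(12, 16) — d² to each: Hub-A:4, Hub-B:53, Hub-C:1369, Hub-D:362, Hub-E:170, Hub-F:905 → nearest is Hub-A
(14, 8) — d² to each: Hub-A:104, Hub-B:181, Hub-C:925, Hub-D:122, Hub-E:34, Hub-F:541 → nearest is Hub-E
(19, -12) — d² to each: Hub-A:949, Hub-B:1096, Hub-C:410, Hub-D:117, Hub-E:289, Hub-F:226 → nearest is Hub-D
(5, -9) — d² to each: Hub-A:778, Hub-B:729, Hub-C:125, Hub-D:100, Hub-E:180, Hub-F:17 → nearest is Hub-F
(-4, 16) — d² to each: Hub-A:260, Hub-B:85, Hub-C:1241, Hub-D:650, Hub-E:394, Hub-F:905 → nearest is Hub-B
(-14, 3) — d² to each: Hub-A:901, Hub-B:586, Hub-C:680, Hub-D:765, Hub-E:625, Hub-F:580 → nearest is Hub-F
1 of the 6 points has Hub-B as nearest.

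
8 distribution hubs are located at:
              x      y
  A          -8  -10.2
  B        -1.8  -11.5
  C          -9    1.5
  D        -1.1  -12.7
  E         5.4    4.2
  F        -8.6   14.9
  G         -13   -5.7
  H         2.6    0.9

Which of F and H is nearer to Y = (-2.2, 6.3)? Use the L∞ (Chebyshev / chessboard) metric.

H

d(Y,F) = max(6.4, 8.6) = 8.6
d(Y,H) = max(4.8, 5.4) = 5.4
8.6 > 5.4, so H is closer.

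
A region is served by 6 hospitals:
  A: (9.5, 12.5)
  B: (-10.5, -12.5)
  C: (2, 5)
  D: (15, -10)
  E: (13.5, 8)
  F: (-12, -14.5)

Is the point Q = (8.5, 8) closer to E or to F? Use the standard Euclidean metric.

E

Compare squared distances:
|QE|² = (8.5−13.5)² + (8−8)² = 25 + 0 = 25
|QF|² = (8.5−(-12))² + (8−(-14.5))² = 420.25 + 506.25 = 926.5
25 < 926.5, so E is closer.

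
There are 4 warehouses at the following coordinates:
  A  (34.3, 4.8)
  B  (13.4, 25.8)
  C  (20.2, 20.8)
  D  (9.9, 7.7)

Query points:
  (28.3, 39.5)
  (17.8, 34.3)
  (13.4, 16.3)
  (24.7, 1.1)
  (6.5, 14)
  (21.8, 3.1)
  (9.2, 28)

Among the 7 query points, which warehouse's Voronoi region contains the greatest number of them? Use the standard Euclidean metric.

B

(28.3, 39.5) — d² to each: A:1240.09, B:409.7, C:415.3, D:1349.8 → nearest is B
(17.8, 34.3) — d² to each: A:1142.5, B:91.61, C:188.01, D:769.97 → nearest is B
(13.4, 16.3) — d² to each: A:569.06, B:90.25, C:66.49, D:86.21 → nearest is C
(24.7, 1.1) — d² to each: A:105.85, B:737.78, C:408.34, D:262.6 → nearest is A
(6.5, 14) — d² to each: A:857.48, B:186.85, C:233.93, D:51.25 → nearest is D
(21.8, 3.1) — d² to each: A:159.14, B:585.85, C:315.85, D:162.77 → nearest is A
(9.2, 28) — d² to each: A:1168.25, B:22.48, C:172.84, D:412.58 → nearest is B
Tally — A:2, B:3, C:1, D:1. B captures the most (3).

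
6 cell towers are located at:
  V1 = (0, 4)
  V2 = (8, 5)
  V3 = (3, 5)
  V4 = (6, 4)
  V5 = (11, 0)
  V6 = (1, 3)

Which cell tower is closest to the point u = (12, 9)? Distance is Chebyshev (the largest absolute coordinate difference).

d(u,V1) = max(12, 5) = 12
d(u,V2) = max(4, 4) = 4
d(u,V3) = max(9, 4) = 9
d(u,V4) = max(6, 5) = 6
d(u,V5) = max(1, 9) = 9
d(u,V6) = max(11, 6) = 11
The smallest is to V2, so u lies in the Voronoi region of V2.

V2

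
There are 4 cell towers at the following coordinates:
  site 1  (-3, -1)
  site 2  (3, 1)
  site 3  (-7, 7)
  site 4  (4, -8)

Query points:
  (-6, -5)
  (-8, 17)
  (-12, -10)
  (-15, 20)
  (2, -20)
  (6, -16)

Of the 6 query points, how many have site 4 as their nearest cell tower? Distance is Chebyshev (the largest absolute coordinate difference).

2

(-6, -5) — d to each: site 1:4, site 2:9, site 3:12, site 4:10 → nearest is site 1
(-8, 17) — d to each: site 1:18, site 2:16, site 3:10, site 4:25 → nearest is site 3
(-12, -10) — d to each: site 1:9, site 2:15, site 3:17, site 4:16 → nearest is site 1
(-15, 20) — d to each: site 1:21, site 2:19, site 3:13, site 4:28 → nearest is site 3
(2, -20) — d to each: site 1:19, site 2:21, site 3:27, site 4:12 → nearest is site 4
(6, -16) — d to each: site 1:15, site 2:17, site 3:23, site 4:8 → nearest is site 4
2 of the 6 points have site 4 as nearest.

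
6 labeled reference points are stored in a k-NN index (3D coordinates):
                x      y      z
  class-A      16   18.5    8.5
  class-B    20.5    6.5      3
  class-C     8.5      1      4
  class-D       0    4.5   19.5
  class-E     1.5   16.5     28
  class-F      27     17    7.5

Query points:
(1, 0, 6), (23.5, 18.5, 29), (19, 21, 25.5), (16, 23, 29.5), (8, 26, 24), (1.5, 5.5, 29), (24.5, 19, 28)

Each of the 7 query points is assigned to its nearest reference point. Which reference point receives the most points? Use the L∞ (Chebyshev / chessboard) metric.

class-A

(1, 0, 6) — d to each: class-A:18.5, class-B:19.5, class-C:7.5, class-D:13.5, class-E:22, class-F:26 → nearest is class-C
(23.5, 18.5, 29) — d to each: class-A:20.5, class-B:26, class-C:25, class-D:23.5, class-E:22, class-F:21.5 → nearest is class-A
(19, 21, 25.5) — d to each: class-A:17, class-B:22.5, class-C:21.5, class-D:19, class-E:17.5, class-F:18 → nearest is class-A
(16, 23, 29.5) — d to each: class-A:21, class-B:26.5, class-C:25.5, class-D:18.5, class-E:14.5, class-F:22 → nearest is class-E
(8, 26, 24) — d to each: class-A:15.5, class-B:21, class-C:25, class-D:21.5, class-E:9.5, class-F:19 → nearest is class-E
(1.5, 5.5, 29) — d to each: class-A:20.5, class-B:26, class-C:25, class-D:9.5, class-E:11, class-F:25.5 → nearest is class-D
(24.5, 19, 28) — d to each: class-A:19.5, class-B:25, class-C:24, class-D:24.5, class-E:23, class-F:20.5 → nearest is class-A
Tally — class-A:3, class-C:1, class-D:1, class-E:2. class-A captures the most (3).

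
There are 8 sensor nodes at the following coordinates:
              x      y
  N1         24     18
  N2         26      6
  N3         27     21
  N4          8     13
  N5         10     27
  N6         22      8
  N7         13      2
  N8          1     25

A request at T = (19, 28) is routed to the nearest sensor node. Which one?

N5

Compare squared distances (the ordering matches that of the actual distances):
|TN1|² = 25 + 100 = 125
|TN2|² = 49 + 484 = 533
|TN3|² = 64 + 49 = 113
|TN4|² = 121 + 225 = 346
|TN5|² = 81 + 1 = 82
|TN6|² = 9 + 400 = 409
|TN7|² = 36 + 676 = 712
|TN8|² = 324 + 9 = 333
N5 is nearest.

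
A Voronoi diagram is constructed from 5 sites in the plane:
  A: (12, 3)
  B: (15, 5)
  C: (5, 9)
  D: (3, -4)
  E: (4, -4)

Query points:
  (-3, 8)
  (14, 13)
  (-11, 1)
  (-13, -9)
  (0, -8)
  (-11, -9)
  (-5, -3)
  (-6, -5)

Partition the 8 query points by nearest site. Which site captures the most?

D

(-3, 8) — d² to each: A:250, B:333, C:65, D:180, E:193 → nearest is C
(14, 13) — d² to each: A:104, B:65, C:97, D:410, E:389 → nearest is B
(-11, 1) — d² to each: A:533, B:692, C:320, D:221, E:250 → nearest is D
(-13, -9) — d² to each: A:769, B:980, C:648, D:281, E:314 → nearest is D
(0, -8) — d² to each: A:265, B:394, C:314, D:25, E:32 → nearest is D
(-11, -9) — d² to each: A:673, B:872, C:580, D:221, E:250 → nearest is D
(-5, -3) — d² to each: A:325, B:464, C:244, D:65, E:82 → nearest is D
(-6, -5) — d² to each: A:388, B:541, C:317, D:82, E:101 → nearest is D
Tally — B:1, C:1, D:6. D captures the most (6).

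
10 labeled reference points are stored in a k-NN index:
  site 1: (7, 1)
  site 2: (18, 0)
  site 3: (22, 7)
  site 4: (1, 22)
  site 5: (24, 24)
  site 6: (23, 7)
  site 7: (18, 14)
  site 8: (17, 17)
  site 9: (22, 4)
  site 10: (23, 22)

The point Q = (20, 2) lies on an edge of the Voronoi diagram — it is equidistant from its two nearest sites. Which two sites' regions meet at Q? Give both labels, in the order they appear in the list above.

Squared distances from Q to each site:
d²(Q, site 1) = (20−7)² + (2−1)² = 169 + 1 = 170
d²(Q, site 2) = (20−18)² + (2−0)² = 4 + 4 = 8
d²(Q, site 3) = (20−22)² + (2−7)² = 4 + 25 = 29
d²(Q, site 4) = (20−1)² + (2−22)² = 361 + 400 = 761
d²(Q, site 5) = (20−24)² + (2−24)² = 16 + 484 = 500
d²(Q, site 6) = (20−23)² + (2−7)² = 9 + 25 = 34
d²(Q, site 7) = (20−18)² + (2−14)² = 4 + 144 = 148
d²(Q, site 8) = (20−17)² + (2−17)² = 9 + 225 = 234
d²(Q, site 9) = (20−22)² + (2−4)² = 4 + 4 = 8
d²(Q, site 10) = (20−23)² + (2−22)² = 9 + 400 = 409
Q is equidistant from site 2 and site 9 (both at squared distance 8), and every other site is strictly farther — so Q lies on the site 2–site 9 Voronoi edge.

site 2 and site 9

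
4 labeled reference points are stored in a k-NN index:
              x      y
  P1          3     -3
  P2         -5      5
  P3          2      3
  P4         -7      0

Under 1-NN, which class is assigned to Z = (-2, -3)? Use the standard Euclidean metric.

Since √ is increasing, it suffices to compare squared distances:
|ZP1|² = 25 + 0 = 25
|ZP2|² = 9 + 64 = 73
|ZP3|² = 16 + 36 = 52
|ZP4|² = 25 + 9 = 34
Minimum is at P1.

P1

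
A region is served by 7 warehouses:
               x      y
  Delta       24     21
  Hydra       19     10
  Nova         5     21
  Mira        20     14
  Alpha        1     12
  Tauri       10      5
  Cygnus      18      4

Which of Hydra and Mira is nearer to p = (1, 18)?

Mira

Compare squared distances:
d²(p, Hydra) = (1−19)² + (18−10)² = 324 + 64 = 388
d²(p, Mira) = (1−20)² + (18−14)² = 361 + 16 = 377
388 > 377, so Mira is closer.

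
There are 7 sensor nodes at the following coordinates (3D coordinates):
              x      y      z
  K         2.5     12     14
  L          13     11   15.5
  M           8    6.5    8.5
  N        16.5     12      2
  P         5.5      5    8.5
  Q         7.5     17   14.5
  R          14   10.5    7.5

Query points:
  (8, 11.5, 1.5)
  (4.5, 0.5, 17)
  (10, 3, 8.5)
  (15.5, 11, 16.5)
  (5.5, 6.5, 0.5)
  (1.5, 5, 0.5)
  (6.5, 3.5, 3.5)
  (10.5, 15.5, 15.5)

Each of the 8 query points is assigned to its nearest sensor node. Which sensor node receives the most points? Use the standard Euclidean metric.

(8, 11.5, 1.5) — d² to each: K:186.75, L:221.25, M:74, N:72.75, P:97.5, Q:199.5, R:73 → nearest is N
(4.5, 0.5, 17) — d² to each: K:145.25, L:184.75, M:120.5, N:501.25, P:93.5, Q:287.5, R:280.5 → nearest is P
(10, 3, 8.5) — d² to each: K:167.5, L:122, M:16.25, N:165.5, P:24.25, Q:238.25, R:73.25 → nearest is M
(15.5, 11, 16.5) — d² to each: K:176.25, L:7.25, M:140.5, N:212.25, P:200, Q:104, R:83.5 → nearest is L
(5.5, 6.5, 0.5) — d² to each: K:221.5, L:301.5, M:70.25, N:153.5, P:66.25, Q:310.25, R:137.25 → nearest is P
(1.5, 5, 0.5) — d² to each: K:232.25, L:393.25, M:108.5, N:276.25, P:80, Q:376, R:235.5 → nearest is P
(6.5, 3.5, 3.5) — d² to each: K:198.5, L:242.5, M:36.25, N:174.5, P:28.25, Q:304.25, R:121.25 → nearest is P
(10.5, 15.5, 15.5) — d² to each: K:78.5, L:26.5, M:136.25, N:230.5, P:184.25, Q:12.25, R:101.25 → nearest is Q
Tally — L:1, M:1, N:1, P:4, Q:1. P captures the most (4).

P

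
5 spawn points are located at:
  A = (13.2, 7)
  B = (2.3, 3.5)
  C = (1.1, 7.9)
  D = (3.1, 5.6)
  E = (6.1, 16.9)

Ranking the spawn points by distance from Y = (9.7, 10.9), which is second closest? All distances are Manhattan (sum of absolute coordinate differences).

E

d(Y,A) = |9.7−13.2| + |10.9−7| = 3.5 + 3.9 = 7.4
d(Y,B) = |9.7−2.3| + |10.9−3.5| = 7.4 + 7.4 = 14.8
d(Y,C) = |9.7−1.1| + |10.9−7.9| = 8.6 + 3 = 11.6
d(Y,D) = |9.7−3.1| + |10.9−5.6| = 6.6 + 5.3 = 11.9
d(Y,E) = |9.7−6.1| + |10.9−16.9| = 3.6 + 6 = 9.6
Sorted ascending: A, E, C, … — the second-nearest is E.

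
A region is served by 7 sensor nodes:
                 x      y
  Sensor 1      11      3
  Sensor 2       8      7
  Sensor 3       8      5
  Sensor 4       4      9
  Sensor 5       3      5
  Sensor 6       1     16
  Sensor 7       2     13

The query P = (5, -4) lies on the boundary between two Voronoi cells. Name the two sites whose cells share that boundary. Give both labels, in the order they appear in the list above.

Squared distances from P to each site:
d²(P, Sensor 1) = (5−11)² + (-4−3)² = 36 + 49 = 85
d²(P, Sensor 2) = (5−8)² + (-4−7)² = 9 + 121 = 130
d²(P, Sensor 3) = (5−8)² + (-4−5)² = 9 + 81 = 90
d²(P, Sensor 4) = (5−4)² + (-4−9)² = 1 + 169 = 170
d²(P, Sensor 5) = (5−3)² + (-4−5)² = 4 + 81 = 85
d²(P, Sensor 6) = (5−1)² + (-4−16)² = 16 + 400 = 416
d²(P, Sensor 7) = (5−2)² + (-4−13)² = 9 + 289 = 298
P is equidistant from Sensor 1 and Sensor 5 (both at squared distance 85), and every other site is strictly farther — so P lies on the Sensor 1–Sensor 5 Voronoi edge.

Sensor 1 and Sensor 5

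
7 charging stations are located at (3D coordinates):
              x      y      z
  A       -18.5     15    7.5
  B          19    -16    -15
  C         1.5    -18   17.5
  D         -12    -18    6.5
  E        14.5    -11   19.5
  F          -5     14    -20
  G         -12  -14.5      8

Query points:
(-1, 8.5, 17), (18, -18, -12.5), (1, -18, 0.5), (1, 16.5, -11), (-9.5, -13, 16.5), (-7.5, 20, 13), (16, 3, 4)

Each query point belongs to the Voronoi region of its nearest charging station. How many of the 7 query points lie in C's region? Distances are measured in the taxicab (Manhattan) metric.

(-1, 8.5, 17) — d to each: A:33.5, B:76.5, C:29.5, D:48, E:37.5, F:46.5, G:43 → nearest is C
(18, -18, -12.5) — d to each: A:89.5, B:5.5, C:46.5, D:49, E:42.5, F:62.5, G:54 → nearest is B
(1, -18, 0.5) — d to each: A:59.5, B:35.5, C:17.5, D:19, E:39.5, F:58.5, G:24 → nearest is C
(1, 16.5, -11) — d to each: A:39.5, B:54.5, C:63.5, D:65, E:71.5, F:17.5, G:63 → nearest is F
(-9.5, -13, 16.5) — d to each: A:46, B:63, C:17, D:17.5, E:29, F:68, G:12.5 → nearest is G
(-7.5, 20, 13) — d to each: A:21.5, B:90.5, C:51.5, D:49, E:59.5, F:41.5, G:44 → nearest is A
(16, 3, 4) — d to each: A:50, B:41, C:49, D:51.5, E:31, F:56, G:49.5 → nearest is E
2 of the 7 points have C as nearest.

2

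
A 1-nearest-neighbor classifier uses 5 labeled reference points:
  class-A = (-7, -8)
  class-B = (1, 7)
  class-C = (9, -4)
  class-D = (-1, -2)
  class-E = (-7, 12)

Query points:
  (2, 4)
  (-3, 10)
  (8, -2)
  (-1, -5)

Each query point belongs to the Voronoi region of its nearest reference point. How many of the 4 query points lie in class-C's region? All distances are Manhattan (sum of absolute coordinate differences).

1

(2, 4) — d to each: class-A:21, class-B:4, class-C:15, class-D:9, class-E:17 → nearest is class-B
(-3, 10) — d to each: class-A:22, class-B:7, class-C:26, class-D:14, class-E:6 → nearest is class-E
(8, -2) — d to each: class-A:21, class-B:16, class-C:3, class-D:9, class-E:29 → nearest is class-C
(-1, -5) — d to each: class-A:9, class-B:14, class-C:11, class-D:3, class-E:23 → nearest is class-D
1 of the 4 points has class-C as nearest.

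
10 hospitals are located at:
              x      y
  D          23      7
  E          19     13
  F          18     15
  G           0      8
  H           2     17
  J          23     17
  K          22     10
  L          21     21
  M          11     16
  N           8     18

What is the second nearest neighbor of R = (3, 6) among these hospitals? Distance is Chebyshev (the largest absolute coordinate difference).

M

d(R,D) = max(20, 1) = 20
d(R,E) = max(16, 7) = 16
d(R,F) = max(15, 9) = 15
d(R,G) = max(3, 2) = 3
d(R,H) = max(1, 11) = 11
d(R,J) = max(20, 11) = 20
d(R,K) = max(19, 4) = 19
d(R,L) = max(18, 15) = 18
d(R,M) = max(8, 10) = 10
d(R,N) = max(5, 12) = 12
Sorted ascending: G, M, H, … — the second-nearest is M.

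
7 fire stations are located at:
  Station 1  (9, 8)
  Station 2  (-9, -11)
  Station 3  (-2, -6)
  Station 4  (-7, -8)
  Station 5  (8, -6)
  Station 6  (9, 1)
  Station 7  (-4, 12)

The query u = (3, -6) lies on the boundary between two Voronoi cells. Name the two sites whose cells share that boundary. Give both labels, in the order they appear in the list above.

Station 3 and Station 5

Squared distances from u to each site:
d²(u, Station 1) = (3−9)² + (-6−8)² = 36 + 196 = 232
d²(u, Station 2) = (3−(-9))² + (-6−(-11))² = 144 + 25 = 169
d²(u, Station 3) = (3−(-2))² + (-6−(-6))² = 25 + 0 = 25
d²(u, Station 4) = (3−(-7))² + (-6−(-8))² = 100 + 4 = 104
d²(u, Station 5) = (3−8)² + (-6−(-6))² = 25 + 0 = 25
d²(u, Station 6) = (3−9)² + (-6−1)² = 36 + 49 = 85
d²(u, Station 7) = (3−(-4))² + (-6−12)² = 49 + 324 = 373
u is equidistant from Station 3 and Station 5 (both at squared distance 25), and every other site is strictly farther — so u lies on the Station 3–Station 5 Voronoi edge.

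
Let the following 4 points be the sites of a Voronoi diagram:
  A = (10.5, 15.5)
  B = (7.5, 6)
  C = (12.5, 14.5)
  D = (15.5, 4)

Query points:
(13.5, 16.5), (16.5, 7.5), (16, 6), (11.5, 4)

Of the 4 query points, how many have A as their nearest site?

0

(13.5, 16.5) — d² to each: A:10, B:146.25, C:5, D:160.25 → nearest is C
(16.5, 7.5) — d² to each: A:100, B:83.25, C:65, D:13.25 → nearest is D
(16, 6) — d² to each: A:120.5, B:72.25, C:84.5, D:4.25 → nearest is D
(11.5, 4) — d² to each: A:133.25, B:20, C:111.25, D:16 → nearest is D
0 of the 4 points have A as nearest.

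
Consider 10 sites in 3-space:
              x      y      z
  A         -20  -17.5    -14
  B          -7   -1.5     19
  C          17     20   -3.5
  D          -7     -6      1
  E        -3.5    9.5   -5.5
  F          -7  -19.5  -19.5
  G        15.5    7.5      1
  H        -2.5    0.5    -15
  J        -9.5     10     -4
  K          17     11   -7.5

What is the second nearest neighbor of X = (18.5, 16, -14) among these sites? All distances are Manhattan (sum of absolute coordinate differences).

d(X,A) = 38.5 + 33.5 + 0 = 72
d(X,B) = 25.5 + 17.5 + 33 = 76
d(X,C) = 1.5 + 4 + 10.5 = 16
d(X,D) = 25.5 + 22 + 15 = 62.5
d(X,E) = 22 + 6.5 + 8.5 = 37
d(X,F) = 25.5 + 35.5 + 5.5 = 66.5
d(X,G) = 3 + 8.5 + 15 = 26.5
d(X,H) = 21 + 15.5 + 1 = 37.5
d(X,J) = 28 + 6 + 10 = 44
d(X,K) = 1.5 + 5 + 6.5 = 13
Sorted ascending: K, C, G, … — the second-nearest is C.

C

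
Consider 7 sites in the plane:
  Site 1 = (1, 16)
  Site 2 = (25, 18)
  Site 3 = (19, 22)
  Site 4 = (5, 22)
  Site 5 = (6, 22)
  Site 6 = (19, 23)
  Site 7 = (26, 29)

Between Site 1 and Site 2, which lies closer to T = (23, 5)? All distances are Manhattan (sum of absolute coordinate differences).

d(T, Site 1) = |23−1| + |5−16| = 22 + 11 = 33
d(T, Site 2) = |23−25| + |5−18| = 2 + 13 = 15
33 > 15, so Site 2 is closer.

Site 2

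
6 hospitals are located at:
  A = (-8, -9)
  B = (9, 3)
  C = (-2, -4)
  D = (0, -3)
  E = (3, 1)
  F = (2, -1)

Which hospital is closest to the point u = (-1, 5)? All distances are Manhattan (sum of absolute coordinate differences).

E

d(u,A) = |-1−(-8)| + |5−(-9)| = 7 + 14 = 21
d(u,B) = |-1−9| + |5−3| = 10 + 2 = 12
d(u,C) = |-1−(-2)| + |5−(-4)| = 1 + 9 = 10
d(u,D) = |-1−0| + |5−(-3)| = 1 + 8 = 9
d(u,E) = |-1−3| + |5−1| = 4 + 4 = 8
d(u,F) = |-1−2| + |5−(-1)| = 3 + 6 = 9
E is nearest.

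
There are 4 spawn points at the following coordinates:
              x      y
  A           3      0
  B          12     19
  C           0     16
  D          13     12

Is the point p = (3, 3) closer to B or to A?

A

Compare squared distances:
|pB|² = (3−12)² + (3−19)² = 81 + 256 = 337
|pA|² = (3−3)² + (3−0)² = 0 + 9 = 9
337 > 9, so A is closer.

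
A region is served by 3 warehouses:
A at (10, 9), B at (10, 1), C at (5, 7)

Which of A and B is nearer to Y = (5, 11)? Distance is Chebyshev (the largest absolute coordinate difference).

d(Y,A) = max(5, 2) = 5
d(Y,B) = max(5, 10) = 10
5 < 10, so A is closer.

A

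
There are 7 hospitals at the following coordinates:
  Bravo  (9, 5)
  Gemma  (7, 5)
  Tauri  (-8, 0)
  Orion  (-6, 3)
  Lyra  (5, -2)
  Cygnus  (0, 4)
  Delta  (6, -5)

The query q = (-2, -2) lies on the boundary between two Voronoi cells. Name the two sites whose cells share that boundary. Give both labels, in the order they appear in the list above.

Squared distances from q to each site:
d²(q, Bravo) = (-2−9)² + (-2−5)² = 121 + 49 = 170
d²(q, Gemma) = (-2−7)² + (-2−5)² = 81 + 49 = 130
d²(q, Tauri) = (-2−(-8))² + (-2−0)² = 36 + 4 = 40
d²(q, Orion) = (-2−(-6))² + (-2−3)² = 16 + 25 = 41
d²(q, Lyra) = (-2−5)² + (-2−(-2))² = 49 + 0 = 49
d²(q, Cygnus) = (-2−0)² + (-2−4)² = 4 + 36 = 40
d²(q, Delta) = (-2−6)² + (-2−(-5))² = 64 + 9 = 73
q is equidistant from Tauri and Cygnus (both at squared distance 40), and every other site is strictly farther — so q lies on the Tauri–Cygnus Voronoi edge.

Tauri and Cygnus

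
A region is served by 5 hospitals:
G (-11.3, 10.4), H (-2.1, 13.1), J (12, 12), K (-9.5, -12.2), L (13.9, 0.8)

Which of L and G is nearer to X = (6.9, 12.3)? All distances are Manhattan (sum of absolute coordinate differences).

d(X,L) = |6.9−13.9| + |12.3−0.8| = 7 + 11.5 = 18.5
d(X,G) = |6.9−(-11.3)| + |12.3−10.4| = 18.2 + 1.9 = 20.1
18.5 < 20.1, so L is closer.

L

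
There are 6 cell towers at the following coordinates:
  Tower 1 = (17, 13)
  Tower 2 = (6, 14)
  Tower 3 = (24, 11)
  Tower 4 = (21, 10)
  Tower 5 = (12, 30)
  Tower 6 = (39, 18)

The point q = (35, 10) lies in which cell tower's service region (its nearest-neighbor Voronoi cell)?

Squared Euclidean distances:
d²(q, Tower 1) = (35−17)² + (10−13)² = 324 + 9 = 333
d²(q, Tower 2) = (35−6)² + (10−14)² = 841 + 16 = 857
d²(q, Tower 3) = (35−24)² + (10−11)² = 121 + 1 = 122
d²(q, Tower 4) = (35−21)² + (10−10)² = 196 + 0 = 196
d²(q, Tower 5) = (35−12)² + (10−30)² = 529 + 400 = 929
d²(q, Tower 6) = (35−39)² + (10−18)² = 16 + 64 = 80
Tower 6 is nearest.

Tower 6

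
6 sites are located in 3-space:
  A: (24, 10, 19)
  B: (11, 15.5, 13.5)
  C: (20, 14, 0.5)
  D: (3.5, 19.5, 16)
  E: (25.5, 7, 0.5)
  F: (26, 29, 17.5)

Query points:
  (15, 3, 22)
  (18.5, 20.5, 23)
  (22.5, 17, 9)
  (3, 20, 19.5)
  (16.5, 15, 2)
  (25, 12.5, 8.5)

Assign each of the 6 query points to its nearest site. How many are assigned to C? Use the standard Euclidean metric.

3

(15, 3, 22) — d² to each: A:139, B:244.5, C:608.25, D:440.5, E:588.5, F:817.25 → nearest is A
(18.5, 20.5, 23) — d² to each: A:156.5, B:171.5, C:550.75, D:275, E:737.5, F:158.75 → nearest is A
(22.5, 17, 9) — d² to each: A:151.25, B:154.75, C:87.5, D:416.25, E:181.25, F:228.5 → nearest is C
(3, 20, 19.5) — d² to each: A:541.25, B:120.25, C:686, D:12.75, E:1036.25, F:614 → nearest is D
(16.5, 15, 2) — d² to each: A:370.25, B:162.75, C:15.5, D:385.25, E:147.25, F:526.5 → nearest is C
(25, 12.5, 8.5) — d² to each: A:117.5, B:230, C:91.25, D:567.5, E:94.5, F:354.25 → nearest is C
3 of the 6 points have C as nearest.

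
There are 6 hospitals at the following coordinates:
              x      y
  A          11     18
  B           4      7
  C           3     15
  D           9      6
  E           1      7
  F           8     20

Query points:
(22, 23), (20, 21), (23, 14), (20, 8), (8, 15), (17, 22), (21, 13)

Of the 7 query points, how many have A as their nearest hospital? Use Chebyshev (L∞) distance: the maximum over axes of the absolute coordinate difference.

(22, 23) — d to each: A:11, B:18, C:19, D:17, E:21, F:14 → nearest is A
(20, 21) — d to each: A:9, B:16, C:17, D:15, E:19, F:12 → nearest is A
(23, 14) — d to each: A:12, B:19, C:20, D:14, E:22, F:15 → nearest is A
(20, 8) — d to each: A:10, B:16, C:17, D:11, E:19, F:12 → nearest is A
(8, 15) — d to each: A:3, B:8, C:5, D:9, E:8, F:5 → nearest is A
(17, 22) — d to each: A:6, B:15, C:14, D:16, E:16, F:9 → nearest is A
(21, 13) — d to each: A:10, B:17, C:18, D:12, E:20, F:13 → nearest is A
7 of the 7 points have A as nearest.

7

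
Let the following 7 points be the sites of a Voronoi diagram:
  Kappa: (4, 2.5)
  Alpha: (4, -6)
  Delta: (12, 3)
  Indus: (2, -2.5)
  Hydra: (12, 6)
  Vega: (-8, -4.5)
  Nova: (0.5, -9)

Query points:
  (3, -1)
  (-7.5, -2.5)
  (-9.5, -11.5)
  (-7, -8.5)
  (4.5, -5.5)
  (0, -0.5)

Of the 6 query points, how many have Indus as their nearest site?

2

(3, -1) — d² to each: Kappa:13.25, Alpha:26, Delta:97, Indus:3.25, Hydra:130, Vega:133.25, Nova:70.25 → nearest is Indus
(-7.5, -2.5) — d² to each: Kappa:157.25, Alpha:144.5, Delta:410.5, Indus:90.25, Hydra:452.5, Vega:4.25, Nova:106.25 → nearest is Vega
(-9.5, -11.5) — d² to each: Kappa:378.25, Alpha:212.5, Delta:672.5, Indus:213.25, Hydra:768.5, Vega:51.25, Nova:106.25 → nearest is Vega
(-7, -8.5) — d² to each: Kappa:242, Alpha:127.25, Delta:493.25, Indus:117, Hydra:571.25, Vega:17, Nova:56.5 → nearest is Vega
(4.5, -5.5) — d² to each: Kappa:64.25, Alpha:0.5, Delta:128.5, Indus:15.25, Hydra:188.5, Vega:157.25, Nova:28.25 → nearest is Alpha
(0, -0.5) — d² to each: Kappa:25, Alpha:46.25, Delta:156.25, Indus:8, Hydra:186.25, Vega:80, Nova:72.5 → nearest is Indus
2 of the 6 points have Indus as nearest.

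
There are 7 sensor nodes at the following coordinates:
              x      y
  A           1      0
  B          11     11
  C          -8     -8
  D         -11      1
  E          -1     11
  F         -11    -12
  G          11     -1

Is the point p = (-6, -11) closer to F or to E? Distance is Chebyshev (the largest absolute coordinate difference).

d(p,F) = max(5, 1) = 5
d(p,E) = max(5, 22) = 22
5 < 22, so F is closer.

F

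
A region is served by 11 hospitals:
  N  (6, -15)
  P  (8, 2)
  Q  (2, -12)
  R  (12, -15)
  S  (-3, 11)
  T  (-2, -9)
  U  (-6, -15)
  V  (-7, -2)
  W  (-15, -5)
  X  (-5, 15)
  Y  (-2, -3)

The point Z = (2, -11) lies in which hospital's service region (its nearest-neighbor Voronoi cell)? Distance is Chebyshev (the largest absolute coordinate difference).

d(Z,N) = max(4, 4) = 4
d(Z,P) = max(6, 13) = 13
d(Z,Q) = max(0, 1) = 1
d(Z,R) = max(10, 4) = 10
d(Z,S) = max(5, 22) = 22
d(Z,T) = max(4, 2) = 4
d(Z,U) = max(8, 4) = 8
d(Z,V) = max(9, 9) = 9
d(Z,W) = max(17, 6) = 17
d(Z,X) = max(7, 26) = 26
d(Z,Y) = max(4, 8) = 8
The smallest is to Q, so Z lies in the Voronoi region of Q.

Q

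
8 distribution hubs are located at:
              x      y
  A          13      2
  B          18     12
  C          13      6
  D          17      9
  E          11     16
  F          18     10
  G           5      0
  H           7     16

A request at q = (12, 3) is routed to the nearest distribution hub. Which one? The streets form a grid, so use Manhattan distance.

A

d(q,A) = |12−13| + |3−2| = 1 + 1 = 2
d(q,B) = |12−18| + |3−12| = 6 + 9 = 15
d(q,C) = |12−13| + |3−6| = 1 + 3 = 4
d(q,D) = |12−17| + |3−9| = 5 + 6 = 11
d(q,E) = |12−11| + |3−16| = 1 + 13 = 14
d(q,F) = |12−18| + |3−10| = 6 + 7 = 13
d(q,G) = |12−5| + |3−0| = 7 + 3 = 10
d(q,H) = |12−7| + |3−16| = 5 + 13 = 18
Minimum is at A.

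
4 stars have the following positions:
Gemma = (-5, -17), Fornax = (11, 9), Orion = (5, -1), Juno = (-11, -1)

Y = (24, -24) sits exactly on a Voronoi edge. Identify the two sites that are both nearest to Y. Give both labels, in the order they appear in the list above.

Gemma and Orion

Squared distances from Y to each site:
d²(Y, Gemma) = (24−(-5))² + (-24−(-17))² = 841 + 49 = 890
d²(Y, Fornax) = (24−11)² + (-24−9)² = 169 + 1089 = 1258
d²(Y, Orion) = (24−5)² + (-24−(-1))² = 361 + 529 = 890
d²(Y, Juno) = (24−(-11))² + (-24−(-1))² = 1225 + 529 = 1754
Y is equidistant from Gemma and Orion (both at squared distance 890), and every other site is strictly farther — so Y lies on the Gemma–Orion Voronoi edge.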